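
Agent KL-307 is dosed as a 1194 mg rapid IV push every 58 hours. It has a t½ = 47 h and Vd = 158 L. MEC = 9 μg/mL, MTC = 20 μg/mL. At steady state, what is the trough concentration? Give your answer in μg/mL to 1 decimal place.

5.6 μg/mL

Over one 58-h interval, 58/47 ≈ 1.234 half-lives elapse, leaving f ≈ 0.4251 of each dose.
At steady state, accumulation factor R = 1/(1 − e^(−kτ)) ≈ 1.7394.
Single-dose peak C₀ = D/Vd = 1194/158 ≈ 7.557 μg/mL.
Cmax,ss = C₀/(1 − f) ≈ 7.557/0.5749 ≈ 13.145 μg/mL.
Steady-state trough Cmin,ss = Cmax,ss·f ≈ 13.145 × 0.4251 ≈ 5.588 μg/mL.
Trough 5.6 μg/mL vs MEC 9 μg/mL: subtherapeutic.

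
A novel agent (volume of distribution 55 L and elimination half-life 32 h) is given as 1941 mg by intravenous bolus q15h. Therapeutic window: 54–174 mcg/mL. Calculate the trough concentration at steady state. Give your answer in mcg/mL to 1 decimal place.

91.9 mcg/mL

τ/t½ = 15/32 ≈ 0.46875, so fraction remaining f = (1/2)^(15/32) ≈ 0.7226.
Each bolus raises the concentration by D/Vd = 1941/55 ≈ 35.291 mcg/mL.
Steady-state trough Cmin,ss = C₀·f/(1−f) ≈ 35.291 × 0.7226/0.2774 ≈ 91.930 mcg/mL.
Trough 91.9 mcg/mL vs MEC 54 mcg/mL: adequate.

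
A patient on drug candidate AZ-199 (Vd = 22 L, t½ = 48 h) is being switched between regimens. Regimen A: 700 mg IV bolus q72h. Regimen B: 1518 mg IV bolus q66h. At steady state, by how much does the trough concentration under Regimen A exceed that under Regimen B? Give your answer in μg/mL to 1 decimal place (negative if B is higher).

Regimen A: f = (1/2)^(72/48) ≈ 0.3536; Cmin,ss = (700/22)·f/(1−f) ≈ 17.405 μg/mL.
Regimen B: f = (1/2)^(66/48) ≈ 0.3856; Cmin,ss = (1518/22)·f/(1−f) ≈ 43.305 μg/mL.
Difference ≈ 17.405 − 43.305 ≈ -25.900 μg/mL.

-25.9 μg/mL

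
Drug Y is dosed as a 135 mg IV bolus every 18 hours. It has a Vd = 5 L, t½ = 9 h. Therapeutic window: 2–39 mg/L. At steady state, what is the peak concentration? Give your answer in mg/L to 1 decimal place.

The dosing interval is 2 half-lives, so f = 2^(−2) = 0.25.
At steady state, R = 1/(1 − 0.25) = 4/3.
Single-dose peak C₀ = D/Vd = 135/5 = 27 mg/L.
Steady-state peak Cmax,ss = C₀·R = 27 × 4/3 ≈ 36.000 mg/L.
Peak 36.0 mg/L vs MTC 39 mg/L: below toxic threshold.

36.0 mg/L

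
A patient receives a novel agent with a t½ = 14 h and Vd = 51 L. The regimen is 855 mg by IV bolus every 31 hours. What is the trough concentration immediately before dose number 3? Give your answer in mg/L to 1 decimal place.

f = (1/2)^(τ/t½) = (1/2)^(31/14) ≈ 0.2155.
C₀ = D/Vd = 855/51 ≈ 16.765 mg/L.
Before the 3rd dose, 2 doses have been given. Superposition: Cmin = C₀·(f + f²).
≈ 16.765 × (0.2155 + 0.0464) ≈ 16.765 × 0.2619 ≈ 4.391 mg/L.

4.4 mg/L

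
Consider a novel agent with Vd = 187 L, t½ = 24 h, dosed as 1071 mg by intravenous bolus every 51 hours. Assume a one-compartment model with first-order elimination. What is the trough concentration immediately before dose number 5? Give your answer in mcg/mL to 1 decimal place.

1.7 mcg/mL

f = (1/2)^(τ/t½) = (1/2)^(51/24) ≈ 0.2293.
C₀ = D/Vd = 1071/187 ≈ 5.727 mcg/mL.
Before the 5th dose, 4 doses have been given. Superposition: Cmin = C₀·(f + f² + … + f^4).
≈ 5.727 × (0.2293 + 0.0526 + 0.0121 + 0.0028) ≈ 5.727 × 0.2968 ≈ 1.700 mcg/mL.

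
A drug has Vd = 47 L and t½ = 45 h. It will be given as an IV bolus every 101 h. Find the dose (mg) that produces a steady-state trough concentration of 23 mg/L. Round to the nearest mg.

4041 mg

τ/t½ = 101/45 ≈ 2.2444, so f = (1/2)^(101/45) ≈ 0.211035.
Cmin,ss = (D/Vd)·f/(1−f), so D = Cmin,ss·Vd·(1−f)/f.
D = 23 × 47 × (1−f)/f ≈ 23 × 47 × 3.73855 ≈ 4041.37 mg.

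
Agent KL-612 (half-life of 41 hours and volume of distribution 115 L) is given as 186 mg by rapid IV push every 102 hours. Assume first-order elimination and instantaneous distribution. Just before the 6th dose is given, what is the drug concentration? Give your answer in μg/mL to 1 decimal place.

0.4 μg/mL

f = (1/2)^(τ/t½) = (1/2)^(102/41) ≈ 0.1783.
C₀ = D/Vd = 186/115 ≈ 1.617 μg/mL.
Before the 6th dose, 5 doses have been given. Superposition: Cmin = C₀·(f + f² + … + f^5).
≈ 1.617 × (0.1783 + 0.0318 + 0.0057 + 0.0010 + 0.0002) ≈ 1.617 × 0.2170 ≈ 0.351 μg/mL.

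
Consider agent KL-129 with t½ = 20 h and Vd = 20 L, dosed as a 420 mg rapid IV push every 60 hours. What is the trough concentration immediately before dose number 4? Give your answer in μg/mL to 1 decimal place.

f = (1/2)^(τ/t½) = (1/2)^(60/20) ≈ 0.1250.
C₀ = D/Vd = 420/20 ≈ 21.000 μg/mL.
Before the 4th dose, 3 doses have been given. Superposition: Cmin = C₀·(f + f² + … + f^3).
≈ 21.000 × (0.1250 + 0.0156 + 0.0020) ≈ 21.000 × 0.1426 ≈ 2.995 μg/mL.

3.0 μg/mL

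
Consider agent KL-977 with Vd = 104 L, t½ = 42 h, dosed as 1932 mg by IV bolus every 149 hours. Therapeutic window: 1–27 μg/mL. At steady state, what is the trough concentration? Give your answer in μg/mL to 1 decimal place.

τ/t½ = 149/42 ≈ 3.5476, so fraction remaining f = (1/2)^(149/42) ≈ 0.0855.
Accumulation ratio R = 1/(1 − f) ≈ 1/0.9145 ≈ 1.0935.
Each bolus raises the concentration by D/Vd = 1932/104 ≈ 18.577 μg/mL.
Steady-state peak Cmax,ss = C₀·R ≈ 18.577 × 1.0935 ≈ 20.314 μg/mL.
Steady-state trough Cmin,ss = Cmax,ss·f ≈ 20.314 × 0.0855 ≈ 1.737 μg/mL.
Trough 1.7 μg/mL vs MEC 1 μg/mL: adequate.

1.7 μg/mL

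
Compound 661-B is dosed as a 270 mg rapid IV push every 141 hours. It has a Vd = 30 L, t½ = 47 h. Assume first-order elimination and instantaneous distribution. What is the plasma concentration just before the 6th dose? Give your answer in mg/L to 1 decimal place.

1.3 mg/L

f = (1/2)^(τ/t½) = (1/2)^(141/47) ≈ 0.1250.
C₀ = D/Vd = 270/30 ≈ 9.000 mg/L.
Before the 6th dose, 5 doses have been given. Superposition: Cmin = C₀·(f + f² + … + f^5).
≈ 9.000 × (0.1250 + 0.0156 + 0.0020 + 0.0002 + 0.0000) ≈ 9.000 × 0.1428 ≈ 1.285 mg/L.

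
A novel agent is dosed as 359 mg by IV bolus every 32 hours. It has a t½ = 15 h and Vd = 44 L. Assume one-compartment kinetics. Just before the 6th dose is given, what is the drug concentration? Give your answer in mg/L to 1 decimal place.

2.4 mg/L

f = (1/2)^(τ/t½) = (1/2)^(32/15) ≈ 0.2279.
C₀ = D/Vd = 359/44 ≈ 8.159 mg/L.
Before the 6th dose, 5 doses have been given. Superposition: Cmin = C₀·(f + f² + … + f^5).
≈ 8.159 × (0.2279 + 0.0519 + 0.0118 + 0.0027 + 0.0006) ≈ 8.159 × 0.2949 ≈ 2.406 mg/L.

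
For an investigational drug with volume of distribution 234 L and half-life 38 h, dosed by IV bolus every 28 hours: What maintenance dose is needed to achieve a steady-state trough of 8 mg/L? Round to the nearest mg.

1248 mg

τ/t½ = 28/38 ≈ 0.73684, so f = (1/2)^(28/38) ≈ 0.600051.
Cmin,ss = (D/Vd)·f/(1−f), so D = Cmin,ss·Vd·(1−f)/f.
D = 8 × 234 × (1−f)/f ≈ 8 × 234 × 0.66653 ≈ 1247.74 mg.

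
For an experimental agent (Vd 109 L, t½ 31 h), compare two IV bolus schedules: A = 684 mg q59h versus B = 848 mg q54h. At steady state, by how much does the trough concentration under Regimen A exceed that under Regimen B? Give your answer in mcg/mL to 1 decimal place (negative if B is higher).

-1.0 mcg/mL

Regimen A: f = (1/2)^(59/31) ≈ 0.2673; Cmin,ss = (684/109)·f/(1−f) ≈ 2.289 mcg/mL.
Regimen B: f = (1/2)^(54/31) ≈ 0.2990; Cmin,ss = (848/109)·f/(1−f) ≈ 3.318 mcg/mL.
Difference ≈ 2.289 − 3.318 ≈ -1.029 mcg/mL.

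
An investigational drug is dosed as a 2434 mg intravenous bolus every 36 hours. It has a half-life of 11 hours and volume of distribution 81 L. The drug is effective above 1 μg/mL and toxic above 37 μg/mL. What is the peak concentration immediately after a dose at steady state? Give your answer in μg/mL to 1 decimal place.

Over one 36-h interval, 36/11 ≈ 3.2727 half-lives elapse, leaving f ≈ 0.1035 of each dose.
Accumulation ratio R = 1/(1 − f) ≈ 1/0.8965 ≈ 1.1154.
Each bolus raises the concentration by D/Vd = 2434/81 ≈ 30.049 μg/mL.
Steady-state peak Cmax,ss = C₀·R ≈ 30.049 × 1.1154 ≈ 33.517 μg/mL.
Peak 33.5 μg/mL vs MTC 37 μg/mL: below toxic threshold.

33.5 μg/mL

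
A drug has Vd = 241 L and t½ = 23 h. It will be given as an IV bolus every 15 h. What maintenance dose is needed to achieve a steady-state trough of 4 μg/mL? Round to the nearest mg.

τ/t½ = 15/23 ≈ 0.65217, so f = (1/2)^(15/23) ≈ 0.636321.
Cmin,ss = (D/Vd)·f/(1−f), so D = Cmin,ss·Vd·(1−f)/f.
D = 4 × 241 × (1−f)/f ≈ 4 × 241 × 0.57153 ≈ 550.95 mg.

551 mg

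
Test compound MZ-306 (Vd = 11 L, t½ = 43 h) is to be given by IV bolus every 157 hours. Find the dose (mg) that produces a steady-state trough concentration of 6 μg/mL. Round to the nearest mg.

τ/t½ = 157/43 ≈ 3.6512, so f = (1/2)^(157/43) ≈ 0.079596.
Cmin,ss = (D/Vd)·f/(1−f), so D = Cmin,ss·Vd·(1−f)/f.
D = 6 × 11 × (1−f)/f ≈ 6 × 11 × 11.56345 ≈ 763.19 mg.

763 mg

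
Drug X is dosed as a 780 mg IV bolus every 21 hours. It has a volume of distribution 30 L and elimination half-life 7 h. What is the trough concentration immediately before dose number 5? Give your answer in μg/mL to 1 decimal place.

f = (1/2)^(τ/t½) = (1/2)^(21/7) ≈ 0.1250.
C₀ = D/Vd = 780/30 ≈ 26.000 μg/mL.
Before the 5th dose, 4 doses have been given. Superposition: Cmin = C₀·(f + f² + … + f^4).
≈ 26.000 × (0.1250 + 0.0156 + 0.0020 + 0.0002) ≈ 26.000 × 0.1428 ≈ 3.713 μg/mL.

3.7 μg/mL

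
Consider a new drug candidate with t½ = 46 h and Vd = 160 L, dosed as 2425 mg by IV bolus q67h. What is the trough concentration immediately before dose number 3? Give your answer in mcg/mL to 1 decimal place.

7.5 mcg/mL

f = (1/2)^(τ/t½) = (1/2)^(67/46) ≈ 0.3644.
C₀ = D/Vd = 2425/160 ≈ 15.156 mcg/mL.
Before the 3rd dose, 2 doses have been given. Superposition: Cmin = C₀·(f + f²).
≈ 15.156 × (0.3644 + 0.1328) ≈ 15.156 × 0.4972 ≈ 7.536 mcg/mL.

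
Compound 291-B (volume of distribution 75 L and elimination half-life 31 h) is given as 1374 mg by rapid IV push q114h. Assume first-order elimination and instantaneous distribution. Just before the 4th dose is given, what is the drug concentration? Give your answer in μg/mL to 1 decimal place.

f = (1/2)^(τ/t½) = (1/2)^(114/31) ≈ 0.0782.
C₀ = D/Vd = 1374/75 ≈ 18.320 μg/mL.
Before the 4th dose, 3 doses have been given. Superposition: Cmin = C₀·(f + f² + … + f^3).
≈ 18.320 × (0.0782 + 0.0061 + 0.0005) ≈ 18.320 × 0.0848 ≈ 1.554 μg/mL.

1.6 μg/mL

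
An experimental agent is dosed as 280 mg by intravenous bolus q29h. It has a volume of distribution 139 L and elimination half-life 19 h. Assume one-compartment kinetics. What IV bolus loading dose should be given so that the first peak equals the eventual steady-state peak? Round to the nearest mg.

429 mg

f = (1/2)^(29/19) ≈ 0.347163; accumulation ratio R = 1/(1−f) ≈ 1.53178.
Loading dose to hit Cmax,ss on first dose: D_load = D_maint·R ≈ 280 × 1.53178 ≈ 428.90 mg.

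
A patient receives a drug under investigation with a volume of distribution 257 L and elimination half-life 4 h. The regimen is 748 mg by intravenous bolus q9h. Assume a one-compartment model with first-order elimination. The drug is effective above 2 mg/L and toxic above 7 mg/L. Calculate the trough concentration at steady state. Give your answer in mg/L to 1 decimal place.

0.8 mg/L

k = ln2/t½ = ln2/4 ≈ 0.173287 h⁻¹; fraction remaining f = e^(−kτ) = e^(−0.173287×9) ≈ 0.2102.
Each bolus raises the concentration by D/Vd = 748/257 ≈ 2.911 mg/L.
Steady-state trough Cmin,ss = C₀·f/(1−f) ≈ 2.911 × 0.2102/0.7898 ≈ 0.775 mg/L.
Trough 0.8 mg/L vs MEC 2 mg/L: subtherapeutic.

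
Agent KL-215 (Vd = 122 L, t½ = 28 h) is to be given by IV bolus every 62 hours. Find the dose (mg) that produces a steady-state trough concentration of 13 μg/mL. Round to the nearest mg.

5774 mg

τ/t½ = 62/28 ≈ 2.2143, so f = (1/2)^(62/28) ≈ 0.215493.
Cmin,ss = (D/Vd)·f/(1−f), so D = Cmin,ss·Vd·(1−f)/f.
D = 13 × 122 × (1−f)/f ≈ 13 × 122 × 3.64052 ≈ 5773.86 mg.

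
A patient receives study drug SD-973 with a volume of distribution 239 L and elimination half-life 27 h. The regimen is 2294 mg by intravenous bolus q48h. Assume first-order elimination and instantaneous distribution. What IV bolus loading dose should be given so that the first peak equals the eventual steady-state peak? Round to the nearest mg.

3238 mg

f = (1/2)^(48/27) ≈ 0.291632; accumulation ratio R = 1/(1−f) ≈ 1.41170.
Loading dose to hit Cmax,ss on first dose: D_load = D_maint·R ≈ 2294 × 1.41170 ≈ 3238.44 mg.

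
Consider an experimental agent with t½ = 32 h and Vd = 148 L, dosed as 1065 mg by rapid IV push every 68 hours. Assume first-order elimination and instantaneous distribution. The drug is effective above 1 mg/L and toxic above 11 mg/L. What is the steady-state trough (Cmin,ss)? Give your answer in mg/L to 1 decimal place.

τ/t½ = 68/32 ≈ 2.125, so fraction remaining f = (1/2)^(68/32) ≈ 0.2293.
Single-dose peak C₀ = D/Vd = 1065/148 ≈ 7.196 mg/L.
Steady-state trough Cmin,ss = C₀·f/(1−f) ≈ 7.196 × 0.2293/0.7707 ≈ 2.141 mg/L.
Trough 2.1 mg/L vs MEC 1 mg/L: adequate.

2.1 mg/L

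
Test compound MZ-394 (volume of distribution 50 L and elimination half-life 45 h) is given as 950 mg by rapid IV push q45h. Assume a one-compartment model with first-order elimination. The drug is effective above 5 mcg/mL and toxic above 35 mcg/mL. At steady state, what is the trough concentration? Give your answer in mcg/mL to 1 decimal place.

19.0 mcg/mL

The dosing interval is 1 half-life, so f = 2^(−1) = 0.5.
Accumulation ratio R = 1/(1 − f) = 1/0.5 = 2/1.
Single-dose peak C₀ = D/Vd = 950/50 = 19 mcg/mL.
Steady-state peak Cmax,ss = C₀·R = 19 × 2/1 ≈ 38.000 mcg/mL.
Steady-state trough Cmin,ss = Cmax,ss·f ≈ 38.000 × 0.5 ≈ 19.000 mcg/mL.
Trough 19.0 mcg/mL vs MEC 5 mcg/mL: adequate.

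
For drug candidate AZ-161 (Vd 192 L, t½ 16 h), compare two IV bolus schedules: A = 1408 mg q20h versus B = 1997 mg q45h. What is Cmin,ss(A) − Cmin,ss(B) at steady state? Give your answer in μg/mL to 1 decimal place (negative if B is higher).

Regimen A: f = (1/2)^(20/16) ≈ 0.4204; Cmin,ss = (1408/192)·f/(1−f) ≈ 5.319 μg/mL.
Regimen B: f = (1/2)^(45/16) ≈ 0.1423; Cmin,ss = (1997/192)·f/(1−f) ≈ 1.726 μg/mL.
Difference ≈ 5.319 − 1.726 ≈ 3.593 μg/mL.

3.6 μg/mL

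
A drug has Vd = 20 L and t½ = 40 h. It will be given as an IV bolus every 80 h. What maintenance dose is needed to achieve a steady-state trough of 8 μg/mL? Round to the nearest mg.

τ/t½ = 80/40 ≈ 2, so f = (1/2)^(80/40) ≈ 0.250000.
Cmin,ss = (D/Vd)·f/(1−f), so D = Cmin,ss·Vd·(1−f)/f.
D = 8 × 20 × (1−f)/f ≈ 8 × 20 × 3.00000 ≈ 480.00 mg.

480 mg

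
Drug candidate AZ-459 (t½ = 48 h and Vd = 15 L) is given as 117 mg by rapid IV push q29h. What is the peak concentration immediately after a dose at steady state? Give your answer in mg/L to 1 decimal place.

τ/t½ = 29/48 ≈ 0.60417, so fraction remaining f = (1/2)^(29/48) ≈ 0.6579.
At steady state, accumulation factor R = 1/(1 − e^(−kτ)) ≈ 2.9231.
Single-dose peak C₀ = D/Vd = 117/15 ≈ 7.800 mg/L.
Steady-state peak Cmax,ss = C₀·R ≈ 7.800 × 2.9231 ≈ 22.800 mg/L.

22.8 mg/L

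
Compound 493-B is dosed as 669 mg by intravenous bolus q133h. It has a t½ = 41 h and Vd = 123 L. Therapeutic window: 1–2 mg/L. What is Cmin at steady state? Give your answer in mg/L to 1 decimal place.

τ/t½ = 133/41 ≈ 3.2439, so fraction remaining f = (1/2)^(133/41) ≈ 0.1056.
At steady state, accumulation factor R = 1/(1 − e^(−kτ)) ≈ 1.1181.
Each bolus raises the concentration by D/Vd = 669/123 ≈ 5.439 mg/L.
Cmax,ss = C₀/(1 − f) ≈ 5.439/0.8944 ≈ 6.081 mg/L.
One interval later, Cmin,ss = Cmax,ss·e^(−kτ) ≈ 6.081 × 0.1056 ≈ 0.642 mg/L.
Trough 0.6 mg/L vs MEC 1 mg/L: subtherapeutic.

0.6 mg/L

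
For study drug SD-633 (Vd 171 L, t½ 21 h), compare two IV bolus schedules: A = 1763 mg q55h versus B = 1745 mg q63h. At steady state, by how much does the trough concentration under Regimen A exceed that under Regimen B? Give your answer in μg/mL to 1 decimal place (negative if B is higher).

0.5 μg/mL

Regimen A: f = (1/2)^(55/21) ≈ 0.1628; Cmin,ss = (1763/171)·f/(1−f) ≈ 2.005 μg/mL.
Regimen B: f = (1/2)^(63/21) ≈ 0.1250; Cmin,ss = (1745/171)·f/(1−f) ≈ 1.458 μg/mL.
Difference ≈ 2.005 − 1.458 ≈ 0.547 μg/mL.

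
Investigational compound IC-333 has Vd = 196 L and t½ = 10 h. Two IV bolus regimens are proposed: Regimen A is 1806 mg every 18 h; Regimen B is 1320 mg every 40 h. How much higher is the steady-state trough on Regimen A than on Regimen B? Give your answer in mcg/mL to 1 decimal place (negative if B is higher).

3.3 mcg/mL

Regimen A: f = (1/2)^(18/10) ≈ 0.2872; Cmin,ss = (1806/196)·f/(1−f) ≈ 3.713 mcg/mL.
Regimen B: f = (1/2)^(40/10) ≈ 0.0625; Cmin,ss = (1320/196)·f/(1−f) ≈ 0.449 mcg/mL.
Difference ≈ 3.713 − 0.449 ≈ 3.264 mcg/mL.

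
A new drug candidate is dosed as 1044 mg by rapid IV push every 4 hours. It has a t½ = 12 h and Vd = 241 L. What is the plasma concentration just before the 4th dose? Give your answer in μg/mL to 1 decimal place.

f = (1/2)^(τ/t½) = (1/2)^(4/12) ≈ 0.7937.
C₀ = D/Vd = 1044/241 ≈ 4.332 μg/mL.
Before the 4th dose, 3 doses have been given. Superposition: Cmin = C₀·(f + f² + … + f^3).
≈ 4.332 × (0.7937 + 0.6300 + 0.5000) ≈ 4.332 × 1.9237 ≈ 8.333 μg/mL.

8.3 μg/mL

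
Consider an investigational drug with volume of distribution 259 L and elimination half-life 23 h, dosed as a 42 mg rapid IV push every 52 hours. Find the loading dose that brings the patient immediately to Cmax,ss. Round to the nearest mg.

53 mg

f = (1/2)^(52/23) ≈ 0.208646; accumulation ratio R = 1/(1−f) ≈ 1.26366.
Loading dose to hit Cmax,ss on first dose: D_load = D_maint·R ≈ 42 × 1.26366 ≈ 53.07 mg.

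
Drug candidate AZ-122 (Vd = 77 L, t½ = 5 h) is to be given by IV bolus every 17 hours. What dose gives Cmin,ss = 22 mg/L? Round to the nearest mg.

τ/t½ = 17/5 ≈ 3.4, so f = (1/2)^(17/5) ≈ 0.094732.
Cmin,ss = (D/Vd)·f/(1−f), so D = Cmin,ss·Vd·(1−f)/f.
D = 22 × 77 × (1−f)/f ≈ 22 × 77 × 9.55610 ≈ 16188.03 mg.

16188 mg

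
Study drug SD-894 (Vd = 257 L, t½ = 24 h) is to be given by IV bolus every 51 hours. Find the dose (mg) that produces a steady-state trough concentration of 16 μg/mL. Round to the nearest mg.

13825 mg

τ/t½ = 51/24 ≈ 2.125, so f = (1/2)^(51/24) ≈ 0.229251.
Cmin,ss = (D/Vd)·f/(1−f), so D = Cmin,ss·Vd·(1−f)/f.
D = 16 × 257 × (1−f)/f ≈ 16 × 257 × 3.36203 ≈ 13824.67 mg.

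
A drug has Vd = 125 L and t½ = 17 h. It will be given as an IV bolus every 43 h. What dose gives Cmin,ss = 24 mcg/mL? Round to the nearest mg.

14320 mg

τ/t½ = 43/17 ≈ 2.5294, so f = (1/2)^(43/17) ≈ 0.173209.
Cmin,ss = (D/Vd)·f/(1−f), so D = Cmin,ss·Vd·(1−f)/f.
D = 24 × 125 × (1−f)/f ≈ 24 × 125 × 4.77337 ≈ 14320.11 mg.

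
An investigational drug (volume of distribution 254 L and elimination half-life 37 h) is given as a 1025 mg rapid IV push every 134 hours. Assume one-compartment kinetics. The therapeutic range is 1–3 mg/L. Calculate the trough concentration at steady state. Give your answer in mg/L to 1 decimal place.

k = ln2/t½ = ln2/37 ≈ 0.018734 h⁻¹; fraction remaining f = e^(−kτ) = e^(−0.018734×134) ≈ 0.0812.
At steady state, accumulation factor R = 1/(1 − e^(−kτ)) ≈ 1.0884.
Each bolus raises the concentration by D/Vd = 1025/254 ≈ 4.035 mg/L.
Steady-state peak Cmax,ss = C₀·R ≈ 4.035 × 1.0884 ≈ 4.392 mg/L.
One interval later, Cmin,ss = Cmax,ss·e^(−kτ) ≈ 4.392 × 0.0812 ≈ 0.357 mg/L.
Trough 0.4 mg/L vs MEC 1 mg/L: subtherapeutic.

0.4 mg/L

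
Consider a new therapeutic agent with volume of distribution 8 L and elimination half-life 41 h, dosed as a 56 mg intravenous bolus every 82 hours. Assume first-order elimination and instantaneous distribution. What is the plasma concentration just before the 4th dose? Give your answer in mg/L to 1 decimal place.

f = (1/2)^(τ/t½) = (1/2)^(82/41) ≈ 0.2500.
C₀ = D/Vd = 56/8 ≈ 7.000 mg/L.
Before the 4th dose, 3 doses have been given. Superposition: Cmin = C₀·(f + f² + … + f^3).
≈ 7.000 × (0.2500 + 0.0625 + 0.0156) ≈ 7.000 × 0.3281 ≈ 2.297 mg/L.

2.3 mg/L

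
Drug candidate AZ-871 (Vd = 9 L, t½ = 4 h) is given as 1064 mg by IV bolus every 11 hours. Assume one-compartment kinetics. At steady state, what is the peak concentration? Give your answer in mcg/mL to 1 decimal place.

τ/t½ = 11/4 ≈ 2.75, so fraction remaining f = (1/2)^(11/4) ≈ 0.1487.
At steady state, accumulation factor R = 1/(1 − e^(−kτ)) ≈ 1.1747.
Each bolus raises the concentration by D/Vd = 1064/9 ≈ 118.222 mcg/mL.
Cmax,ss = C₀/(1 − f) ≈ 118.222/0.8513 ≈ 138.872 mcg/mL.

138.9 mcg/mL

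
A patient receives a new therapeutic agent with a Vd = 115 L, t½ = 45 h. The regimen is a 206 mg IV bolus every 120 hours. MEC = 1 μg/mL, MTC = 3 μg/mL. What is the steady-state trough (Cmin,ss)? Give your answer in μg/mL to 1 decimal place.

0.3 μg/mL

τ/t½ = 120/45 ≈ 2.6667, so fraction remaining f = (1/2)^(120/45) ≈ 0.1575.
Accumulation ratio R = 1/(1 − f) ≈ 1/0.8425 ≈ 1.1869.
Single-dose peak C₀ = D/Vd = 206/115 ≈ 1.791 μg/mL.
Cmax,ss = C₀/(1 − f) ≈ 1.791/0.8425 ≈ 2.126 μg/mL.
Steady-state trough Cmin,ss = Cmax,ss·f ≈ 2.126 × 0.1575 ≈ 0.335 μg/mL.
Trough 0.3 μg/mL vs MEC 1 μg/mL: subtherapeutic.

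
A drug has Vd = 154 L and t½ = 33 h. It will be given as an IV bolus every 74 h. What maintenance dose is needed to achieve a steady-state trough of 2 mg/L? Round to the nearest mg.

1149 mg

τ/t½ = 74/33 ≈ 2.2424, so f = (1/2)^(74/33) ≈ 0.211331.
Cmin,ss = (D/Vd)·f/(1−f), so D = Cmin,ss·Vd·(1−f)/f.
D = 2 × 154 × (1−f)/f ≈ 2 × 154 × 3.73191 ≈ 1149.43 mg.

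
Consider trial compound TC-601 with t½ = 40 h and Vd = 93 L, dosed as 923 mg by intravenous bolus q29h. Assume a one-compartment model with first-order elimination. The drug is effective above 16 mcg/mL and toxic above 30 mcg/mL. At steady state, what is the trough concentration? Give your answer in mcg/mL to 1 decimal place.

k = ln2/t½ = ln2/40 ≈ 0.017329 h⁻¹; fraction remaining f = e^(−kτ) = e^(−0.017329×29) ≈ 0.6050.
Single-dose peak C₀ = D/Vd = 923/93 ≈ 9.925 mcg/mL.
Steady-state trough Cmin,ss = C₀·f/(1−f) ≈ 9.925 × 0.6050/0.3950 ≈ 15.202 mcg/mL.
Trough 15.2 mcg/mL vs MEC 16 mcg/mL: subtherapeutic.

15.2 mcg/mL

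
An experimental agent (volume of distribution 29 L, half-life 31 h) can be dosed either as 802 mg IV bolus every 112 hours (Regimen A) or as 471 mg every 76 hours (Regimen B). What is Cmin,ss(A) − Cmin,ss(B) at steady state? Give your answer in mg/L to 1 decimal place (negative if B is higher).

-1.2 mg/L

Regimen A: f = (1/2)^(112/31) ≈ 0.0817; Cmin,ss = (802/29)·f/(1−f) ≈ 2.460 mg/L.
Regimen B: f = (1/2)^(76/31) ≈ 0.1828; Cmin,ss = (471/29)·f/(1−f) ≈ 3.633 mg/L.
Difference ≈ 2.460 − 3.633 ≈ -1.173 mg/L.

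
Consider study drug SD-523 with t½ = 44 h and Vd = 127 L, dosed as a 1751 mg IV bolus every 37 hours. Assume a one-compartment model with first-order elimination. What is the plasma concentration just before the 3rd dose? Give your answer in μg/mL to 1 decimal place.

f = (1/2)^(τ/t½) = (1/2)^(37/44) ≈ 0.5583.
C₀ = D/Vd = 1751/127 ≈ 13.787 μg/mL.
Before the 3rd dose, 2 doses have been given. Superposition: Cmin = C₀·(f + f²).
≈ 13.787 × (0.5583 + 0.3117) ≈ 13.787 × 0.8700 ≈ 11.995 μg/mL.

12.0 μg/mL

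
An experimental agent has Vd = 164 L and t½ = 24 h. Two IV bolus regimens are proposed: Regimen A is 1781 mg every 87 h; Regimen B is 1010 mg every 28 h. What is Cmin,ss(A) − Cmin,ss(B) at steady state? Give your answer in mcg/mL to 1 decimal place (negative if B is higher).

Regimen A: f = (1/2)^(87/24) ≈ 0.0811; Cmin,ss = (1781/164)·f/(1−f) ≈ 0.958 mcg/mL.
Regimen B: f = (1/2)^(28/24) ≈ 0.4454; Cmin,ss = (1010/164)·f/(1−f) ≈ 4.946 mcg/mL.
Difference ≈ 0.958 − 4.946 ≈ -3.988 mcg/mL.

-4.0 mcg/mL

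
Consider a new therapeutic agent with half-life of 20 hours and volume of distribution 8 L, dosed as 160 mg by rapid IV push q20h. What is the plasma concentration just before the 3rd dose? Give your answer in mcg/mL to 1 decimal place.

15.0 mcg/mL

f = (1/2)^(τ/t½) = (1/2)^(20/20) ≈ 0.5000.
C₀ = D/Vd = 160/8 ≈ 20.000 mcg/mL.
Before the 3rd dose, 2 doses have been given. Superposition: Cmin = C₀·(f + f²).
≈ 20.000 × (0.5000 + 0.2500) ≈ 20.000 × 0.7500 ≈ 15.000 mcg/mL.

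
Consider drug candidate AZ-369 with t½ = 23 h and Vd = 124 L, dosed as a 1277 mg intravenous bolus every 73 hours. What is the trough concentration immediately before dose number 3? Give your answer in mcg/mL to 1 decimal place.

f = (1/2)^(τ/t½) = (1/2)^(73/23) ≈ 0.1108.
C₀ = D/Vd = 1277/124 ≈ 10.298 mcg/mL.
Before the 3rd dose, 2 doses have been given. Superposition: Cmin = C₀·(f + f²).
≈ 10.298 × (0.1108 + 0.0123) ≈ 10.298 × 0.1231 ≈ 1.268 mcg/mL.

1.3 mcg/mL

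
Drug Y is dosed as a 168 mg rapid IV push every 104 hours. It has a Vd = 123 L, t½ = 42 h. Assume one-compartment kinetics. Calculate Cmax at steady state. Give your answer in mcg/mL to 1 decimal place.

1.7 mcg/mL

Over one 104-h interval, 104/42 ≈ 2.4762 half-lives elapse, leaving f ≈ 0.1797 of each dose.
At steady state, accumulation factor R = 1/(1 − e^(−kτ)) ≈ 1.2191.
Each bolus raises the concentration by D/Vd = 168/123 ≈ 1.366 mcg/mL.
Cmax,ss = C₀/(1 − f) ≈ 1.366/0.8203 ≈ 1.665 mcg/mL.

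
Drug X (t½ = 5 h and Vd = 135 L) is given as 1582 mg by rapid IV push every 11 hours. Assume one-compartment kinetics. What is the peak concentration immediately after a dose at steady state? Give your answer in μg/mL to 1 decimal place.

15.0 μg/mL

k = ln2/t½ = ln2/5 ≈ 0.138629 h⁻¹; fraction remaining f = e^(−kτ) = e^(−0.138629×11) ≈ 0.2176.
At steady state, accumulation factor R = 1/(1 − e^(−kτ)) ≈ 1.2781.
Each bolus raises the concentration by D/Vd = 1582/135 ≈ 11.719 μg/mL.
Steady-state peak Cmax,ss = C₀·R ≈ 11.719 × 1.2781 ≈ 14.978 μg/mL.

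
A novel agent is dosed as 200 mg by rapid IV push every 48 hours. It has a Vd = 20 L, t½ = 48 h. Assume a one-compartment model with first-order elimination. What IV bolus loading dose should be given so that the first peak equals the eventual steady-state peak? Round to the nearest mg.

400 mg

f = (1/2)^(48/48) ≈ 0.500000; accumulation ratio R = 1/(1−f) ≈ 2.00000.
Loading dose to hit Cmax,ss on first dose: D_load = D_maint·R ≈ 200 × 2.00000 ≈ 400.00 mg.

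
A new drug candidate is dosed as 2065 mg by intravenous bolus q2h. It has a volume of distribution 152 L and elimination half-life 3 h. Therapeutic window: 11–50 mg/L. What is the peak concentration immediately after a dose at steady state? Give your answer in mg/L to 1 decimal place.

τ/t½ = 2/3 ≈ 0.66667, so fraction remaining f = (1/2)^(2/3) ≈ 0.6300.
At steady state, accumulation factor R = 1/(1 − e^(−kτ)) ≈ 2.7027.
Each bolus raises the concentration by D/Vd = 2065/152 ≈ 13.586 mg/L.
Steady-state peak Cmax,ss = C₀·R ≈ 13.586 × 2.7027 ≈ 36.719 mg/L.
Peak 36.7 mg/L vs MTC 50 mg/L: below toxic threshold.

36.7 mg/L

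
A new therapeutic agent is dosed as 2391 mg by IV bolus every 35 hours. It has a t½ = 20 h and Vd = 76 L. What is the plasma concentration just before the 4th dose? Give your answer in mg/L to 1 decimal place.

f = (1/2)^(τ/t½) = (1/2)^(35/20) ≈ 0.2973.
C₀ = D/Vd = 2391/76 ≈ 31.461 mg/L.
Before the 4th dose, 3 doses have been given. Superposition: Cmin = C₀·(f + f² + … + f^3).
≈ 31.461 × (0.2973 + 0.0884 + 0.0263) ≈ 31.461 × 0.4120 ≈ 12.962 mg/L.

13.0 mg/L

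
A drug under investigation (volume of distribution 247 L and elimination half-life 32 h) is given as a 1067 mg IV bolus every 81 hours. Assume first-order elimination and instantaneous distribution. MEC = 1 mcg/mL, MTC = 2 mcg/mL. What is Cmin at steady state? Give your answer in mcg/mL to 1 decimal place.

0.9 mcg/mL

τ/t½ = 81/32 ≈ 2.5312, so fraction remaining f = (1/2)^(81/32) ≈ 0.1730.
Each bolus raises the concentration by D/Vd = 1067/247 ≈ 4.320 mcg/mL.
Steady-state trough Cmin,ss = C₀·f/(1−f) ≈ 4.320 × 0.1730/0.8270 ≈ 0.904 mcg/mL.
Trough 0.9 mcg/mL vs MEC 1 mcg/mL: subtherapeutic.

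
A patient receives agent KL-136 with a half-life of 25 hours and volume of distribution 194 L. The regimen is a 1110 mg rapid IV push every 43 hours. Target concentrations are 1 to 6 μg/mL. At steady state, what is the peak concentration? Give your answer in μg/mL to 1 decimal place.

8.2 μg/mL

τ/t½ = 43/25 ≈ 1.72, so fraction remaining f = (1/2)^(43/25) ≈ 0.3035.
At steady state, accumulation factor R = 1/(1 − e^(−kτ)) ≈ 1.4358.
Each bolus raises the concentration by D/Vd = 1110/194 ≈ 5.722 μg/mL.
Cmax,ss = C₀/(1 − f) ≈ 5.722/0.6965 ≈ 8.215 μg/mL.
Peak 8.2 μg/mL vs MTC 6 μg/mL: exceeds toxic threshold.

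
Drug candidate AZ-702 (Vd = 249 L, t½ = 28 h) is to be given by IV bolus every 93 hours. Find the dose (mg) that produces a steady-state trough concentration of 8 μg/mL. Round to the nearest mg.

τ/t½ = 93/28 ≈ 3.3214, so f = (1/2)^(93/28) ≈ 0.100035.
Cmin,ss = (D/Vd)·f/(1−f), so D = Cmin,ss·Vd·(1−f)/f.
D = 8 × 249 × (1−f)/f ≈ 8 × 249 × 8.99650 ≈ 17921.03 mg.

17921 mg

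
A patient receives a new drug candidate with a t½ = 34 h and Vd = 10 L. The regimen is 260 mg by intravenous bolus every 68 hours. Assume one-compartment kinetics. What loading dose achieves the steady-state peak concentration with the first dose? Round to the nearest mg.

347 mg

f = (1/2)^(68/34) ≈ 0.250000; accumulation ratio R = 1/(1−f) ≈ 1.33333.
Loading dose to hit Cmax,ss on first dose: D_load = D_maint·R ≈ 260 × 1.33333 ≈ 346.67 mg.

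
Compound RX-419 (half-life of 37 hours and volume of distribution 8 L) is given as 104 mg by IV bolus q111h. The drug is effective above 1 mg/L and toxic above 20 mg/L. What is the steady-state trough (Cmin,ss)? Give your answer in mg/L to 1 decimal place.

1.9 mg/L

τ = 111 h = 3 half-lives, so f = (1/2)^3 = 0.125.
Accumulation ratio R = 1/(1 − f) = 1/0.875 = 8/7.
Single-dose peak C₀ = D/Vd = 104/8 = 13 mg/L.
Steady-state peak Cmax,ss = C₀·R = 13 × 8/7 ≈ 14.857 mg/L.
Steady-state trough Cmin,ss = Cmax,ss·f ≈ 14.857 × 0.125 ≈ 1.857 mg/L.
Trough 1.9 mg/L vs MEC 1 mg/L: adequate.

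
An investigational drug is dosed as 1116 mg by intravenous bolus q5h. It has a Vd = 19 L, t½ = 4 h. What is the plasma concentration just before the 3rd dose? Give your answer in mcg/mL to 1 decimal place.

35.1 mcg/mL

f = (1/2)^(τ/t½) = (1/2)^(5/4) ≈ 0.4204.
C₀ = D/Vd = 1116/19 ≈ 58.737 mcg/mL.
Before the 3rd dose, 2 doses have been given. Superposition: Cmin = C₀·(f + f²).
≈ 58.737 × (0.4204 + 0.1767) ≈ 58.737 × 0.5971 ≈ 35.072 mcg/mL.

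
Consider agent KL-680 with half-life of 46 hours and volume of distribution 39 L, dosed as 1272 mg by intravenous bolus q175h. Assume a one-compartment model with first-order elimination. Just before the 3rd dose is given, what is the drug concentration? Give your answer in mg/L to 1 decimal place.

2.5 mg/L

f = (1/2)^(τ/t½) = (1/2)^(175/46) ≈ 0.0716.
C₀ = D/Vd = 1272/39 ≈ 32.615 mg/L.
Before the 3rd dose, 2 doses have been given. Superposition: Cmin = C₀·(f + f²).
≈ 32.615 × (0.0716 + 0.0051) ≈ 32.615 × 0.0767 ≈ 2.502 mg/L.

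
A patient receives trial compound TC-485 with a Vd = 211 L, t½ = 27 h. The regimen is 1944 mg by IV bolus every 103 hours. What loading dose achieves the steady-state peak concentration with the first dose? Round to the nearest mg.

f = (1/2)^(103/27) ≈ 0.071060; accumulation ratio R = 1/(1−f) ≈ 1.07650.
Loading dose to hit Cmax,ss on first dose: D_load = D_maint·R ≈ 1944 × 1.07650 ≈ 2092.72 mg.

2093 mg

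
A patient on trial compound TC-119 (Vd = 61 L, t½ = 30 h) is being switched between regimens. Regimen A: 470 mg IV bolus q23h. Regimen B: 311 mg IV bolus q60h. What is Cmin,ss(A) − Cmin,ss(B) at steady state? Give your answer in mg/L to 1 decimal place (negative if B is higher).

9.3 mg/L

Regimen A: f = (1/2)^(23/30) ≈ 0.5878; Cmin,ss = (470/61)·f/(1−f) ≈ 10.987 mg/L.
Regimen B: f = (1/2)^(60/30) ≈ 0.2500; Cmin,ss = (311/61)·f/(1−f) ≈ 1.699 mg/L.
Difference ≈ 10.987 − 1.699 ≈ 9.288 mg/L.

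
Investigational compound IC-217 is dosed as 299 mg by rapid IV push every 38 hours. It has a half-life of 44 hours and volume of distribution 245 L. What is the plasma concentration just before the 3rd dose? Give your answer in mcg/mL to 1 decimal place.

1.0 mcg/mL

f = (1/2)^(τ/t½) = (1/2)^(38/44) ≈ 0.5496.
C₀ = D/Vd = 299/245 ≈ 1.220 mcg/mL.
Before the 3rd dose, 2 doses have been given. Superposition: Cmin = C₀·(f + f²).
≈ 1.220 × (0.5496 + 0.3021) ≈ 1.220 × 0.8517 ≈ 1.039 mcg/mL.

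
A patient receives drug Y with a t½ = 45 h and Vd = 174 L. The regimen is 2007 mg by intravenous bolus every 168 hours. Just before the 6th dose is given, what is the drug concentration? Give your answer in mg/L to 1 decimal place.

f = (1/2)^(τ/t½) = (1/2)^(168/45) ≈ 0.0752.
C₀ = D/Vd = 2007/174 ≈ 11.534 mg/L.
Before the 6th dose, 5 doses have been given. Superposition: Cmin = C₀·(f + f² + … + f^5).
≈ 11.534 × (0.0752 + 0.0057 + 0.0004 + 0.0000 + 0.0000) ≈ 11.534 × 0.0813 ≈ 0.938 mg/L.

0.9 mg/L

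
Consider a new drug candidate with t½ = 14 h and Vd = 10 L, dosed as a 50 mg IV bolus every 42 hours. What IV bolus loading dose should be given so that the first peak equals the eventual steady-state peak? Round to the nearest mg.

57 mg

f = (1/2)^(42/14) ≈ 0.125000; accumulation ratio R = 1/(1−f) ≈ 1.14286.
Loading dose to hit Cmax,ss on first dose: D_load = D_maint·R ≈ 50 × 1.14286 ≈ 57.14 mg.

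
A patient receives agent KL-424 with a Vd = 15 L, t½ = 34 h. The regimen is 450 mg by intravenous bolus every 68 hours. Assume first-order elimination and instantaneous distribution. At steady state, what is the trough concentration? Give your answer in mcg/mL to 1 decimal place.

10.0 mcg/mL

The dosing interval is 2 half-lives, so f = 2^(−2) = 0.25.
Accumulation ratio R = 1/(1 − f) = 1/0.75 = 4/3.
Single-dose peak C₀ = D/Vd = 450/15 = 30 mcg/mL.
Steady-state peak Cmax,ss = C₀·R = 30 × 4/3 ≈ 40.000 mcg/mL.
Steady-state trough Cmin,ss = Cmax,ss·f ≈ 40.000 × 0.25 ≈ 10.000 mcg/mL.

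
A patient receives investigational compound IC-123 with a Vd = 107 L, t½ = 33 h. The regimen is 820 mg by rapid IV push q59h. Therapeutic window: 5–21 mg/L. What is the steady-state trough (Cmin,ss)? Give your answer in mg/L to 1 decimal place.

3.1 mg/L

τ/t½ = 59/33 ≈ 1.7879, so fraction remaining f = (1/2)^(59/33) ≈ 0.2896.
Single-dose peak C₀ = D/Vd = 820/107 ≈ 7.664 mg/L.
Steady-state trough Cmin,ss = C₀·f/(1−f) ≈ 7.664 × 0.2896/0.7104 ≈ 3.124 mg/L.
Trough 3.1 mg/L vs MEC 5 mg/L: subtherapeutic.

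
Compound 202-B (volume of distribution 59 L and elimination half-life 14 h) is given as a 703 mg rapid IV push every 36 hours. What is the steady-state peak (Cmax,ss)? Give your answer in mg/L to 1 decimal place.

14.3 mg/L

k = ln2/t½ = ln2/14 ≈ 0.049511 h⁻¹; fraction remaining f = e^(−kτ) = e^(−0.049511×36) ≈ 0.1682.
At steady state, accumulation factor R = 1/(1 − e^(−kτ)) ≈ 1.2022.
Single-dose peak C₀ = D/Vd = 703/59 ≈ 11.915 mg/L.
Steady-state peak Cmax,ss = C₀·R ≈ 11.915 × 1.2022 ≈ 14.324 mg/L.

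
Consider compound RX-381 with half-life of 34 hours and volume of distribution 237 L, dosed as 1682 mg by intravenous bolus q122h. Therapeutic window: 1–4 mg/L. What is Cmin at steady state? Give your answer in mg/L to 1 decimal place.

k = ln2/t½ = ln2/34 ≈ 0.020387 h⁻¹; fraction remaining f = e^(−kτ) = e^(−0.020387×122) ≈ 0.0831.
Accumulation ratio R = 1/(1 − f) ≈ 1/0.9169 ≈ 1.0906.
Each bolus raises the concentration by D/Vd = 1682/237 ≈ 7.097 mg/L.
Cmax,ss = C₀/(1 − f) ≈ 7.097/0.9169 ≈ 7.740 mg/L.
One interval later, Cmin,ss = Cmax,ss·e^(−kτ) ≈ 7.740 × 0.0831 ≈ 0.643 mg/L.
Trough 0.6 mg/L vs MEC 1 mg/L: subtherapeutic.

0.6 mg/L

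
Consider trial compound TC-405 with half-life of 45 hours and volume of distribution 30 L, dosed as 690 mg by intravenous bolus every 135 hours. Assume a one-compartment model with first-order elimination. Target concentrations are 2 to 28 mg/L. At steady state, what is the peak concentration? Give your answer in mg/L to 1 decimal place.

26.3 mg/L

τ = 135 h = 3 half-lives, so f = (1/2)^3 = 0.125.
At steady state, R = 1/(1 − 0.125) = 8/7.
Single-dose peak C₀ = D/Vd = 690/30 = 23 mg/L.
Steady-state peak Cmax,ss = C₀·R = 23 × 8/7 ≈ 26.286 mg/L.
Peak 26.3 mg/L vs MTC 28 mg/L: below toxic threshold.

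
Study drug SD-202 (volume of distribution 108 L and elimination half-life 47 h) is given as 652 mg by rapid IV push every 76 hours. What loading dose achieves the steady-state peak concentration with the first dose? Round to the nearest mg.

967 mg

f = (1/2)^(76/47) ≈ 0.326008; accumulation ratio R = 1/(1−f) ≈ 1.48370.
Loading dose to hit Cmax,ss on first dose: D_load = D_maint·R ≈ 652 × 1.48370 ≈ 967.37 mg.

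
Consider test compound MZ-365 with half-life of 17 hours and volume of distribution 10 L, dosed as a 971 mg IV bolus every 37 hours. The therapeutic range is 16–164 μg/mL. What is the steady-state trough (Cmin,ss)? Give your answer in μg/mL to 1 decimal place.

27.6 μg/mL

τ/t½ = 37/17 ≈ 2.1765, so fraction remaining f = (1/2)^(37/17) ≈ 0.2212.
At steady state, accumulation factor R = 1/(1 − e^(−kτ)) ≈ 1.2840.
Each bolus raises the concentration by D/Vd = 971/10 ≈ 97.100 μg/mL.
Steady-state peak Cmax,ss = C₀·R ≈ 97.100 × 1.2840 ≈ 124.676 μg/mL.
One interval later, Cmin,ss = Cmax,ss·e^(−kτ) ≈ 124.676 × 0.2212 ≈ 27.578 μg/mL.
Trough 27.6 μg/mL vs MEC 16 μg/mL: adequate.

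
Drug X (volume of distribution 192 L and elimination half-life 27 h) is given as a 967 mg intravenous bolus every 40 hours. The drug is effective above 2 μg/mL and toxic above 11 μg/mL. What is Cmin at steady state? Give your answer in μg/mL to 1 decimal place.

2.8 μg/mL

τ/t½ = 40/27 ≈ 1.4815, so fraction remaining f = (1/2)^(40/27) ≈ 0.3581.
Accumulation ratio R = 1/(1 − f) ≈ 1/0.6419 ≈ 1.5579.
Single-dose peak C₀ = D/Vd = 967/192 ≈ 5.036 μg/mL.
Cmax,ss = C₀/(1 − f) ≈ 5.036/0.6419 ≈ 7.845 μg/mL.
One interval later, Cmin,ss = Cmax,ss·e^(−kτ) ≈ 7.845 × 0.3581 ≈ 2.809 μg/mL.
Trough 2.8 μg/mL vs MEC 2 μg/mL: adequate.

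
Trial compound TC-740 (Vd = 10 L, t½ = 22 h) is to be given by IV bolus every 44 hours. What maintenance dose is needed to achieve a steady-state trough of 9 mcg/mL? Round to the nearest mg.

τ/t½ = 44/22 ≈ 2, so f = (1/2)^(44/22) ≈ 0.250000.
Cmin,ss = (D/Vd)·f/(1−f), so D = Cmin,ss·Vd·(1−f)/f.
D = 9 × 10 × (1−f)/f ≈ 9 × 10 × 3.00000 ≈ 270.00 mg.

270 mg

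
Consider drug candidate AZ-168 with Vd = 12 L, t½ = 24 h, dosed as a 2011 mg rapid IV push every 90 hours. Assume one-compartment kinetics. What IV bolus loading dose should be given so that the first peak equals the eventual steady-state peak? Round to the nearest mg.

2172 mg

f = (1/2)^(90/24) ≈ 0.074325; accumulation ratio R = 1/(1−f) ≈ 1.08029.
Loading dose to hit Cmax,ss on first dose: D_load = D_maint·R ≈ 2011 × 1.08029 ≈ 2172.46 mg.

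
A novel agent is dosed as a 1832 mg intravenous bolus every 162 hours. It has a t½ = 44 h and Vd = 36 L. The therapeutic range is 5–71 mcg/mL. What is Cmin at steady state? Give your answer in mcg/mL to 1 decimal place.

4.3 mcg/mL

k = ln2/t½ = ln2/44 ≈ 0.015753 h⁻¹; fraction remaining f = e^(−kτ) = e^(−0.015753×162) ≈ 0.0779.
Accumulation ratio R = 1/(1 − f) ≈ 1/0.9221 ≈ 1.0845.
Each bolus raises the concentration by D/Vd = 1832/36 ≈ 50.889 mcg/mL.
Cmax,ss = C₀/(1 − f) ≈ 50.889/0.9221 ≈ 55.188 mcg/mL.
One interval later, Cmin,ss = Cmax,ss·e^(−kτ) ≈ 55.188 × 0.0779 ≈ 4.299 mcg/mL.
Trough 4.3 mcg/mL vs MEC 5 mcg/mL: subtherapeutic.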